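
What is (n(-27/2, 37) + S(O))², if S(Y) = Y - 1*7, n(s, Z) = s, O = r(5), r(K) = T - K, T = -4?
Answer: 3481/4 ≈ 870.25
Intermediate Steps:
r(K) = -4 - K
O = -9 (O = -4 - 1*5 = -4 - 5 = -9)
S(Y) = -7 + Y (S(Y) = Y - 7 = -7 + Y)
(n(-27/2, 37) + S(O))² = (-27/2 + (-7 - 9))² = (-27*½ - 16)² = (-27/2 - 16)² = (-59/2)² = 3481/4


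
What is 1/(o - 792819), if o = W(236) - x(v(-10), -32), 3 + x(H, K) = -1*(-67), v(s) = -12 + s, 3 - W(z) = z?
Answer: -1/793116 ≈ -1.2608e-6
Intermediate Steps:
W(z) = 3 - z
x(H, K) = 64 (x(H, K) = -3 - 1*(-67) = -3 + 67 = 64)
o = -297 (o = (3 - 1*236) - 1*64 = (3 - 236) - 64 = -233 - 64 = -297)
1/(o - 792819) = 1/(-297 - 792819) = 1/(-793116) = -1/793116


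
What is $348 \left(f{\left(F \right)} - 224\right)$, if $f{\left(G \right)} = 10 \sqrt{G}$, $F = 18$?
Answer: $-77952 + 10440 \sqrt{2} \approx -63188.0$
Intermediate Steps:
$348 \left(f{\left(F \right)} - 224\right) = 348 \left(10 \sqrt{18} - 224\right) = 348 \left(10 \cdot 3 \sqrt{2} - 224\right) = 348 \left(30 \sqrt{2} - 224\right) = 348 \left(-224 + 30 \sqrt{2}\right) = -77952 + 10440 \sqrt{2}$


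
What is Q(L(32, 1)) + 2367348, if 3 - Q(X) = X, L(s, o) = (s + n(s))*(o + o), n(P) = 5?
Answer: 2367277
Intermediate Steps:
L(s, o) = 2*o*(5 + s) (L(s, o) = (s + 5)*(o + o) = (5 + s)*(2*o) = 2*o*(5 + s))
Q(X) = 3 - X
Q(L(32, 1)) + 2367348 = (3 - 2*(5 + 32)) + 2367348 = (3 - 2*37) + 2367348 = (3 - 1*74) + 2367348 = (3 - 74) + 2367348 = -71 + 2367348 = 2367277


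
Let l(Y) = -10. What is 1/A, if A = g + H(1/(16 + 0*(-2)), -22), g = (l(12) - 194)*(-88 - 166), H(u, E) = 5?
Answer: 1/51821 ≈ 1.9297e-5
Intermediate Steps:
g = 51816 (g = (-10 - 194)*(-88 - 166) = -204*(-254) = 51816)
A = 51821 (A = 51816 + 5 = 51821)
1/A = 1/51821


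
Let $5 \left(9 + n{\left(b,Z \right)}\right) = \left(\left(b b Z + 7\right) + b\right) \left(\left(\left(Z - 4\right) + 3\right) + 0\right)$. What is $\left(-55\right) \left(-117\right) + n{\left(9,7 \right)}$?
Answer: $\frac{35628}{5} \approx 7125.6$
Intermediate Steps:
$n{\left(b,Z \right)} = -9 + \frac{\left(-1 + Z\right) \left(7 + b + Z b^{2}\right)}{5}$ ($n{\left(b,Z \right)} = -9 + \frac{\left(\left(b b Z + 7\right) + b\right) \left(\left(\left(Z - 4\right) + 3\right) + 0\right)}{5} = -9 + \frac{\left(\left(b^{2} Z + 7\right) + b\right) \left(\left(\left(-4 + Z\right) + 3\right) + 0\right)}{5} = -9 + \frac{\left(\left(Z b^{2} + 7\right) + b\right) \left(\left(-1 + Z\right) + 0\right)}{5} = -9 + \frac{\left(\left(7 + Z b^{2}\right) + b\right) \left(-1 + Z\right)}{5} = -9 + \frac{\left(7 + b + Z b^{2}\right) \left(-1 + Z\right)}{5} = -9 + \frac{\left(-1 + Z\right) \left(7 + b + Z b^{2}\right)}{5}$)
$\left(-55\right) \left(-117\right) + n{\left(9,7 \right)} = \left(-55\right) \left(-117\right) + \left(- \frac{52}{5} - \frac{9}{5} + \frac{7}{5} \cdot 7 - \frac{7 \cdot 9^{2}}{5} + \frac{1}{5} \cdot 7 \cdot 9 + \frac{7^{2} \cdot 9^{2}}{5}\right) = 6435 + \left(- \frac{52}{5} - \frac{9}{5} + \frac{49}{5} - \frac{7}{5} \cdot 81 + \frac{63}{5} + \frac{1}{5} \cdot 49 \cdot 81\right) = 6435 + \left(- \frac{52}{5} - \frac{9}{5} + \frac{49}{5} - \frac{567}{5} + \frac{63}{5} + \frac{3969}{5}\right) = 6435 + \frac{3453}{5} = \frac{35628}{5}$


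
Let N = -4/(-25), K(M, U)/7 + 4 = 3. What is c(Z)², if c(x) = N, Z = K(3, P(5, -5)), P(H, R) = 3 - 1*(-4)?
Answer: 16/625 ≈ 0.025600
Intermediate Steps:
P(H, R) = 7 (P(H, R) = 3 + 4 = 7)
K(M, U) = -7 (K(M, U) = -28 + 7*3 = -28 + 21 = -7)
N = 4/25 (N = -4*(-1/25) = 4/25 ≈ 0.16000)
Z = -7
c(x) = 4/25
c(Z)² = (4/25)² = 16/625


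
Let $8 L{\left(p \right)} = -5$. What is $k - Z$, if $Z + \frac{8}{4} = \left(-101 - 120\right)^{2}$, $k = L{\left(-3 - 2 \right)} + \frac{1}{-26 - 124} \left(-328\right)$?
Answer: $- \frac{29302463}{600} \approx -48837.0$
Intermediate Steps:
$L{\left(p \right)} = - \frac{5}{8}$ ($L{\left(p \right)} = \frac{1}{8} \left(-5\right) = - \frac{5}{8}$)
$k = \frac{937}{600}$ ($k = - \frac{5}{8} + \frac{1}{-26 - 124} \left(-328\right) = - \frac{5}{8} + \frac{1}{-150} \left(-328\right) = - \frac{5}{8} - - \frac{164}{75} = - \frac{5}{8} + \frac{164}{75} = \frac{937}{600} \approx 1.5617$)
$Z = 48839$ ($Z = -2 + \left(-101 - 120\right)^{2} = -2 + \left(-221\right)^{2} = -2 + 48841 = 48839$)
$k - Z = \frac{937}{600} - 48839 = - \frac{29302463}{600}$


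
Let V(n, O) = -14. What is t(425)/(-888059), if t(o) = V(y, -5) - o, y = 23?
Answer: 439/888059 ≈ 0.00049434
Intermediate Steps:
t(o) = -14 - o
t(425)/(-888059) = (-14 - 1*425)/(-888059) = (-14 - 425)*(-1/888059) = -439*(-1/888059) = 439/888059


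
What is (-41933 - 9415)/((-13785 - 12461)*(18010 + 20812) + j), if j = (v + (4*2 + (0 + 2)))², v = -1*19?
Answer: 51348/1018922131 ≈ 5.0394e-5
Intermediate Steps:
v = -19
j = 81 (j = (-19 + (4*2 + (0 + 2)))² = (-19 + (8 + 2))² = (-19 + 10)² = (-9)² = 81)
(-41933 - 9415)/((-13785 - 12461)*(18010 + 20812) + j) = (-41933 - 9415)/((-13785 - 12461)*(18010 + 20812) + 81) = -51348/(-26246*38822 + 81) = -51348/(-1018922212 + 81) = -51348/(-1018922131) = -51348*(-1/1018922131) = 51348/1018922131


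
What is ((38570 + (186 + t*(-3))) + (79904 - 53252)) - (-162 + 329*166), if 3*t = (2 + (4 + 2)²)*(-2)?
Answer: 11032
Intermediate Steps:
t = -76/3 (t = ((2 + (4 + 2)²)*(-2))/3 = ((2 + 6²)*(-2))/3 = ((2 + 36)*(-2))/3 = (38*(-2))/3 = (⅓)*(-76) = -76/3 ≈ -25.333)
((38570 + (186 + t*(-3))) + (79904 - 53252)) - (-162 + 329*166) = ((38570 + (186 - 76/3*(-3))) + (79904 - 53252)) - (-162 + 329*166) = ((38570 + (186 + 76)) + 26652) - (-162 + 54614) = ((38570 + 262) + 26652) - 1*54452 = (38832 + 26652) - 54452 = 65484 - 54452 = 11032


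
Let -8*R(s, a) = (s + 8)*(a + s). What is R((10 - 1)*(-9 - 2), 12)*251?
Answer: -1987167/8 ≈ -2.4840e+5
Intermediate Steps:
R(s, a) = -(8 + s)*(a + s)/8 (R(s, a) = -(s + 8)*(a + s)/8 = -(8 + s)*(a + s)/8)
R((10 - 1)*(-9 - 2), 12)*251 = (-1*12 - (10 - 1)*(-9 - 2) - (-9 - 2)²*(10 - 1)²/8 - ⅛*12*(10 - 1)*(-9 - 2))*251 = (-12 - 9*(-11) - (9*(-11))²/8 - ⅛*12*9*(-11))*251 = (-12 - 1*(-99) - ⅛*(-99)² - ⅛*12*(-99))*251 = (-12 + 99 - ⅛*9801 + 297/2)*251 = (-12 + 99 - 9801/8 + 297/2)*251 = -7917/8*251 = -1987167/8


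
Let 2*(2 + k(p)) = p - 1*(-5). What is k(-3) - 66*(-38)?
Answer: 2507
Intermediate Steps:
k(p) = ½ + p/2 (k(p) = -2 + (p - 1*(-5))/2 = -2 + (p + 5)/2 = -2 + (5 + p)/2 = -2 + (5/2 + p/2) = ½ + p/2)
k(-3) - 66*(-38) = (½ + (½)*(-3)) - 66*(-38) = (½ - 3/2) + 2508 = -1 + 2508 = 2507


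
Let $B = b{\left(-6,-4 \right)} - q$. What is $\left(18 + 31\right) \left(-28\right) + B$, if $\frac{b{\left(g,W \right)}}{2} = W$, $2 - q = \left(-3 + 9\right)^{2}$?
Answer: $-1346$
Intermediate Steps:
$q = -34$ ($q = 2 - \left(-3 + 9\right)^{2} = 2 - 6^{2} = 2 - 36 = -34$)
$b{\left(g,W \right)} = 2 W$
$B = 26$ ($B = 2 \left(-4\right) - -34 = -8 + 34 = 26$)
$\left(18 + 31\right) \left(-28\right) + B = \left(18 + 31\right) \left(-28\right) + 26 = 49 \left(-28\right) + 26 = -1372 + 26 = -1346$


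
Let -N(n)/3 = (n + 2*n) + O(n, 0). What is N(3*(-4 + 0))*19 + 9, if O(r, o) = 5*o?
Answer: 2061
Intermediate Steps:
N(n) = -9*n (N(n) = -3*((n + 2*n) + 5*0) = -3*(3*n + 0) = -9*n)
N(3*(-4 + 0))*19 + 9 = -27*(-4 + 0)*19 + 9 = -27*(-4)*19 + 9 = -9*(-12)*19 + 9 = 108*19 + 9 = 2052 + 9 = 2061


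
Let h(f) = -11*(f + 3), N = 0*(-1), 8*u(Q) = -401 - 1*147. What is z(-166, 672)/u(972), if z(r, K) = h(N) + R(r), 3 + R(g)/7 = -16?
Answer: 332/137 ≈ 2.4234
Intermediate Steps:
R(g) = -133 (R(g) = -21 + 7*(-16) = -21 - 112 = -133)
u(Q) = -137/2 (u(Q) = (-401 - 1*147)/8 = (-401 - 147)/8 = (1/8)*(-548) = -137/2)
N = 0
h(f) = -33 - 11*f (h(f) = -11*(3 + f) = -33 - 11*f)
z(r, K) = -166 (z(r, K) = (-33 - 11*0) - 133 = (-33 + 0) - 133 = -33 - 133 = -166)
z(-166, 672)/u(972) = -166/(-137/2) = -166*(-2/137) = 332/137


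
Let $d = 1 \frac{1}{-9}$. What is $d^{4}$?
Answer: $\frac{1}{6561} \approx 0.00015242$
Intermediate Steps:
$d = - \frac{1}{9}$ ($d = 1 \left(- \frac{1}{9}\right) = - \frac{1}{9} \approx -0.11111$)
$d^{4} = \left(- \frac{1}{9}\right)^{4} = \frac{1}{6561}$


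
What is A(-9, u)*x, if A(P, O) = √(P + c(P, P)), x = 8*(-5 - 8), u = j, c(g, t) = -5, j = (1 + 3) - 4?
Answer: -104*I*√14 ≈ -389.13*I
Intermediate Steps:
j = 0 (j = 4 - 4 = 0)
u = 0
x = -104 (x = 8*(-13) = -104)
A(P, O) = √(-5 + P) (A(P, O) = √(P - 5) = √(-5 + P))
A(-9, u)*x = √(-5 - 9)*(-104) = √(-14)*(-104) = (I*√14)*(-104) = -104*I*√14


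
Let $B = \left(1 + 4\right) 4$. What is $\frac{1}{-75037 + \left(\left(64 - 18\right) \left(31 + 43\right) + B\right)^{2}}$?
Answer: $\frac{1}{11648739} \approx 8.5846 \cdot 10^{-8}$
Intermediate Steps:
$B = 20$ ($B = 5 \cdot 4 = 20$)
$\frac{1}{-75037 + \left(\left(64 - 18\right) \left(31 + 43\right) + B\right)^{2}} = \frac{1}{-75037 + \left(\left(64 - 18\right) \left(31 + 43\right) + 20\right)^{2}} = \frac{1}{-75037 + \left(46 \cdot 74 + 20\right)^{2}} = \frac{1}{-75037 + \left(3404 + 20\right)^{2}} = \frac{1}{-75037 + 3424^{2}} = \frac{1}{-75037 + 11723776} = \frac{1}{11648739}$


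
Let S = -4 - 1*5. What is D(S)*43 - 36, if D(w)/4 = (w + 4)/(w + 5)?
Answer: 179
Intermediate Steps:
S = -9 (S = -4 - 5 = -9)
D(w) = 4*(4 + w)/(5 + w) (D(w) = 4*((w + 4)/(w + 5)) = 4*((4 + w)/(5 + w)) = 4*(4 + w)/(5 + w))
D(S)*43 - 36 = (4*(4 - 9)/(5 - 9))*43 - 36 = (4*(-5)/(-4))*43 - 36 = (4*(-¼)*(-5))*43 - 36 = 5*43 - 36 = 215 - 36 = 179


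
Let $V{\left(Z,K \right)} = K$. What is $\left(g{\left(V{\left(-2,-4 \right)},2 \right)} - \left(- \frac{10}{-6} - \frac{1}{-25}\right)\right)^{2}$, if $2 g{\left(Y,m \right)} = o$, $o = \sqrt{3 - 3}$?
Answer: $\frac{16384}{5625} \approx 2.9127$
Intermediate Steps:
$o = 0$ ($o = \sqrt{0} = 0$)
$g{\left(Y,m \right)} = 0$ ($g{\left(Y,m \right)} = \frac{1}{2} \cdot 0 = 0$)
$\left(g{\left(V{\left(-2,-4 \right)},2 \right)} - \left(- \frac{10}{-6} - \frac{1}{-25}\right)\right)^{2} = \left(0 - \left(- \frac{10}{-6} - \frac{1}{-25}\right)\right)^{2} = \left(0 - \left(\left(-10\right) \left(- \frac{1}{6}\right) - - \frac{1}{25}\right)\right)^{2} = \left(0 - \left(\frac{5}{3} + \frac{1}{25}\right)\right)^{2} = \left(0 - \frac{128}{75}\right)^{2} = \left(- \frac{128}{75}\right)^{2} = \frac{16384}{5625}$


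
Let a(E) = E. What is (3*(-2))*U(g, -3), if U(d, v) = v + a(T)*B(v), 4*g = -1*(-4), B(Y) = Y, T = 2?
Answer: 54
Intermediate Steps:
g = 1 (g = (-1*(-4))/4 = (¼)*4 = 1)
U(d, v) = 3*v (U(d, v) = v + 2*v = 3*v)
(3*(-2))*U(g, -3) = (3*(-2))*(3*(-3)) = -6*(-9) = 54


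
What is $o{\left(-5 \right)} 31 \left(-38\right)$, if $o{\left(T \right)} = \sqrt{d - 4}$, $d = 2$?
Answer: $- 1178 i \sqrt{2} \approx - 1665.9 i$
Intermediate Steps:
$o{\left(T \right)} = i \sqrt{2}$ ($o{\left(T \right)} = \sqrt{2 - 4} = \sqrt{-2} = i \sqrt{2}$)
$o{\left(-5 \right)} 31 \left(-38\right) = i \sqrt{2} \cdot 31 \left(-38\right) = 31 i \sqrt{2} \left(-38\right) = - 1178 i \sqrt{2}$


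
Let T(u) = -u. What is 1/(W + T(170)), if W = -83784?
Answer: -1/83954 ≈ -1.1911e-5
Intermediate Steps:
1/(W + T(170)) = 1/(-83784 - 1*170) = 1/(-83784 - 170) = 1/(-83954) = -1/83954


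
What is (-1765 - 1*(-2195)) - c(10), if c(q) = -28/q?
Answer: 2164/5 ≈ 432.80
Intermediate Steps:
(-1765 - 1*(-2195)) - c(10) = (-1765 - 1*(-2195)) - (-28)/10 = (-1765 + 2195) - (-28)/10 = 430 - 1*(-14/5) = 430 + 14/5 = 2164/5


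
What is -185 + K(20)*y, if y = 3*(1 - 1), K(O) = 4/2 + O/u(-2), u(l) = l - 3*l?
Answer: -185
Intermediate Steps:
u(l) = -2*l
K(O) = 2 + O/4 (K(O) = 4/2 + O/((-2*(-2))) = 4*(½) + O/4 = 2 + O*(¼) = 2 + O/4)
y = 0 (y = 3*0 = 0)
-185 + K(20)*y = -185 + (2 + (¼)*20)*0 = -185 + (2 + 5)*0 = -185 + 7*0 = -185 + 0 = -185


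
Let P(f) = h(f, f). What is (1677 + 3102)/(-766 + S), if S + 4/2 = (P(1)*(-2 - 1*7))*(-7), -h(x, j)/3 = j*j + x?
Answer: -1593/382 ≈ -4.1702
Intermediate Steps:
h(x, j) = -3*x - 3*j² (h(x, j) = -3*(j*j + x) = -3*(j² + x) = -3*(x + j²) = -3*x - 3*j²)
P(f) = -3*f - 3*f²
S = -380 (S = -2 + ((3*1*(-1 - 1*1))*(-2 - 1*7))*(-7) = -2 + ((3*1*(-1 - 1))*(-2 - 7))*(-7) = -2 + ((3*1*(-2))*(-9))*(-7) = -2 - 6*(-9)*(-7) = -2 + 54*(-7) = -2 - 378 = -380)
(1677 + 3102)/(-766 + S) = (1677 + 3102)/(-766 - 380) = 4779/(-1146) = 4779*(-1/1146) = -1593/382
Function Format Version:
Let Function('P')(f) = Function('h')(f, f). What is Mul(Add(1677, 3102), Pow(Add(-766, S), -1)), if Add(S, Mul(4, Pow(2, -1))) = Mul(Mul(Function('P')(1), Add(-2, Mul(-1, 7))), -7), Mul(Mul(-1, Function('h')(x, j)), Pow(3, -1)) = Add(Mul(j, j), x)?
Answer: Rational(-1593, 382) ≈ -4.1702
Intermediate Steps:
Function('h')(x, j) = Add(Mul(-3, x), Mul(-3, Pow(j, 2))) (Function('h')(x, j) = Mul(-3, Add(Mul(j, j), x)) = Mul(-3, Add(Pow(j, 2), x)) = Mul(-3, Add(x, Pow(j, 2))) = Add(Mul(-3, x), Mul(-3, Pow(j, 2))))
Function('P')(f) = Add(Mul(-3, f), Mul(-3, Pow(f, 2)))
S = -380 (S = Add(-2, Mul(Mul(Mul(3, 1, Add(-1, Mul(-1, 1))), Add(-2, Mul(-1, 7))), -7)) = Add(-2, Mul(Mul(Mul(3, 1, Add(-1, -1)), Add(-2, -7)), -7)) = Add(-2, Mul(Mul(Mul(3, 1, -2), -9), -7)) = Add(-2, Mul(Mul(-6, -9), -7)) = Add(-2, Mul(54, -7)) = Add(-2, -378) = -380)
Mul(Add(1677, 3102), Pow(Add(-766, S), -1)) = Mul(Add(1677, 3102), Pow(Add(-766, -380), -1)) = Mul(4779, Pow(-1146, -1)) = Mul(4779, Rational(-1, 1146)) = Rational(-1593, 382)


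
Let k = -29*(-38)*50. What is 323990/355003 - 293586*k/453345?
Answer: -382839373567950/10729255669 ≈ -35682.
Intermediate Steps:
k = 55100 (k = 1102*50 = 55100)
323990/355003 - 293586*k/453345 = 323990/355003 - 293586/(453345/55100) = 323990*(1/355003) - 293586/(453345*(1/55100)) = 323990/355003 - 293586/90669/11020 = 323990/355003 - 293586*11020/90669 = 323990/355003 - 1078439240/30223 = -382839373567950/10729255669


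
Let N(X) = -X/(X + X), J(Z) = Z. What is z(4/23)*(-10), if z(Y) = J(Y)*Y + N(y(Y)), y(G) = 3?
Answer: 2485/529 ≈ 4.6975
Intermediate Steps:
N(X) = -½ (N(X) = -X/(2*X) = -1/(2*X)*X = -1*½ = -½)
z(Y) = -½ + Y² (z(Y) = Y*Y - ½ = Y² - ½ = -½ + Y²)
z(4/23)*(-10) = (-½ + (4/23)²)*(-10) = (-½ + 16/529)*(-10) = -497/1058*(-10) = 2485/529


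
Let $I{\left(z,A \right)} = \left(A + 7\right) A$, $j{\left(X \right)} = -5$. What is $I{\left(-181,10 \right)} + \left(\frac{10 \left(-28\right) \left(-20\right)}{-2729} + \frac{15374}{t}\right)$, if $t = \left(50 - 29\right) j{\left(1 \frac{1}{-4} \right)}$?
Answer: $\frac{6169004}{286545} \approx 21.529$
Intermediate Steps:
$I{\left(z,A \right)} = A \left(7 + A\right)$ ($I{\left(z,A \right)} = \left(7 + A\right) A = A \left(7 + A\right)$)
$t = -105$ ($t = \left(50 - 29\right) \left(-5\right) = 21 \left(-5\right) = -105$)
$I{\left(-181,10 \right)} + \left(\frac{10 \left(-28\right) \left(-20\right)}{-2729} + \frac{15374}{t}\right) = 10 \left(7 + 10\right) + \left(\frac{10 \left(-28\right) \left(-20\right)}{-2729} + \frac{15374}{-105}\right) = 10 \cdot 17 + \left(\left(-280\right) \left(-20\right) \left(- \frac{1}{2729}\right) + 15374 \left(- \frac{1}{105}\right)\right) = 170 + \left(5600 \left(- \frac{1}{2729}\right) - \frac{15374}{105}\right) = 170 - \frac{42543646}{286545} = \frac{6169004}{286545}$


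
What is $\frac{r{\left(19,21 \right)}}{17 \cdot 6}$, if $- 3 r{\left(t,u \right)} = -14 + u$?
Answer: $- \frac{7}{306} \approx -0.022876$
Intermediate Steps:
$r{\left(t,u \right)} = \frac{14}{3} - \frac{u}{3}$ ($r{\left(t,u \right)} = - \frac{-14 + u}{3} = \frac{14}{3} - \frac{u}{3}$)
$\frac{r{\left(19,21 \right)}}{17 \cdot 6} = \frac{\frac{14}{3} - 7}{17 \cdot 6} = \frac{\frac{14}{3} - 7}{102} = \left(- \frac{7}{3}\right) \frac{1}{102} = - \frac{7}{306}$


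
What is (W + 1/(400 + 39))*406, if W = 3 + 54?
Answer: 10159744/439 ≈ 23143.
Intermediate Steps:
W = 57
(W + 1/(400 + 39))*406 = (57 + 1/(400 + 39))*406 = (57 + 1/439)*406 = (25024/439)*406 = 10159744/439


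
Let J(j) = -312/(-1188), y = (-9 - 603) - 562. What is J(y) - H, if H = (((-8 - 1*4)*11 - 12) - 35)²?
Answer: -3172033/99 ≈ -32041.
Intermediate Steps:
y = -1174 (y = -612 - 562 = -1174)
J(j) = 26/99 (J(j) = -312*(-1/1188) = 26/99)
H = 32041 (H = (((-8 - 4)*11 - 12) - 35)² = ((-12*11 - 12) - 35)² = ((-132 - 12) - 35)² = (-144 - 35)² = (-179)² = 32041)
J(y) - H = 26/99 - 1*32041 = 26/99 - 32041 = -3172033/99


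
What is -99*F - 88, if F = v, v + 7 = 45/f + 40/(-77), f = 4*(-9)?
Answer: 21845/28 ≈ 780.18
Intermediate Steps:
f = -36
v = -2701/308 (v = -7 + (45/(-36) + 40/(-77)) = -7 + (45*(-1/36) + 40*(-1/77)) = -7 + (-5/4 - 40/77) = -7 - 545/308 = -2701/308 ≈ -8.7695)
F = -2701/308 ≈ -8.7695
-99*F - 88 = -99*(-2701/308) - 88 = 24309/28 - 88 = 21845/28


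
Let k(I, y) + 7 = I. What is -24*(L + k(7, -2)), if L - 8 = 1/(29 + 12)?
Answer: -7896/41 ≈ -192.59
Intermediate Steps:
k(I, y) = -7 + I
L = 329/41 (L = 8 + 1/(29 + 12) = 8 + 1/41 = 329/41 ≈ 8.0244)
-24*(L + k(7, -2)) = -24*(329/41 + (-7 + 7)) = -24*(329/41 + 0) = -24*329/41 = -7896/41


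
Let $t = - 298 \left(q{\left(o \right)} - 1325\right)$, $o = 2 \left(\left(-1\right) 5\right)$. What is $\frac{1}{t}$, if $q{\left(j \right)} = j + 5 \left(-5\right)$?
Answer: $\frac{1}{405280} \approx 2.4674 \cdot 10^{-6}$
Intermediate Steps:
$o = -10$ ($o = 2 \left(-5\right) = -10$)
$q{\left(j \right)} = -25 + j$ ($q{\left(j \right)} = j - 25 = -25 + j$)
$t = 405280$ ($t = - 298 \left(\left(-25 - 10\right) - 1325\right) = - 298 \left(-35 - 1325\right) = \left(-298\right) \left(-1360\right) = 405280$)
$\frac{1}{t} = \frac{1}{405280}$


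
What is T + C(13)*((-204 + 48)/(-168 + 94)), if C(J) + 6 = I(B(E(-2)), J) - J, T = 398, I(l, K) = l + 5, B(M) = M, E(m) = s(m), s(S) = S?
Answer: 13478/37 ≈ 364.27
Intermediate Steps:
E(m) = m
I(l, K) = 5 + l
C(J) = -3 - J (C(J) = -6 + ((5 - 2) - J) = -6 + (3 - J) = -3 - J)
T + C(13)*((-204 + 48)/(-168 + 94)) = 398 + (-3 - 1*13)*((-204 + 48)/(-168 + 94)) = 398 + (-3 - 13)*(-156/(-74)) = 398 - (-2496)*(-1)/74 = 398 - 16*78/37 = 398 - 1248/37 = 13478/37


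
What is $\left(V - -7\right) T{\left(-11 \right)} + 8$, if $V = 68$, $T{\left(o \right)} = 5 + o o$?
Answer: $9458$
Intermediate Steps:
$T{\left(o \right)} = 5 + o^{2}$
$\left(V - -7\right) T{\left(-11 \right)} + 8 = \left(68 - -7\right) \left(5 + \left(-11\right)^{2}\right) + 8 = \left(68 + 7\right) \left(5 + 121\right) + 8 = 75 \cdot 126 + 8 = 9450 + 8 = 9458$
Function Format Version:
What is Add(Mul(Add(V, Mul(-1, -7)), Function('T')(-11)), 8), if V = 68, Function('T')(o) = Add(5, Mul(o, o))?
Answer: 9458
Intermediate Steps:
Function('T')(o) = Add(5, Pow(o, 2))
Add(Mul(Add(V, Mul(-1, -7)), Function('T')(-11)), 8) = Add(Mul(Add(68, Mul(-1, -7)), Add(5, Pow(-11, 2))), 8) = Add(Mul(Add(68, 7), Add(5, 121)), 8) = Add(Mul(75, 126), 8) = Add(9450, 8) = 9458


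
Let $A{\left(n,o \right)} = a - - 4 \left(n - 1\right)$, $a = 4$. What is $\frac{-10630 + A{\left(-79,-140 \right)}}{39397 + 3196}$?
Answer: $- \frac{10946}{42593} \approx -0.25699$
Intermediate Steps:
$A{\left(n,o \right)} = 4 n$ ($A{\left(n,o \right)} = 4 - - 4 \left(n - 1\right) = 4 - - 4 \left(-1 + n\right) = 4 - \left(4 - 4 n\right) = 4 + \left(-4 + 4 n\right) = 4 n$)
$\frac{-10630 + A{\left(-79,-140 \right)}}{39397 + 3196} = \frac{-10630 + 4 \left(-79\right)}{39397 + 3196} = \frac{-10630 - 316}{42593} = \left(-10946\right) \frac{1}{42593} = - \frac{10946}{42593}$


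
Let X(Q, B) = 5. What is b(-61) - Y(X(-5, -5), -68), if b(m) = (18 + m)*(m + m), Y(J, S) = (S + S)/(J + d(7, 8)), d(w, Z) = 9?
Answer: 36790/7 ≈ 5255.7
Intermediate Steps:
Y(J, S) = 2*S/(9 + J) (Y(J, S) = (S + S)/(J + 9) = (2*S)/(9 + J) = 2*S/(9 + J))
b(m) = 2*m*(18 + m) (b(m) = (18 + m)*(2*m) = 2*m*(18 + m))
b(-61) - Y(X(-5, -5), -68) = 2*(-61)*(18 - 61) - 2*(-68)/(9 + 5) = 2*(-61)*(-43) - 2*(-68)/14 = 5246 - 2*(-68)/14 = 5246 - 1*(-68/7) = 5246 + 68/7 = 36790/7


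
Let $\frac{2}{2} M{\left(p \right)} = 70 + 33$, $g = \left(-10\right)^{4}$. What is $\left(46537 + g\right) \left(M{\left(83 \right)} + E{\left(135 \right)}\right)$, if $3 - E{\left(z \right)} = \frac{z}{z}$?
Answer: $5936385$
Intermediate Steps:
$E{\left(z \right)} = 2$ ($E{\left(z \right)} = 3 - \frac{z}{z} = 3 - 1 = 2$)
$g = 10000$
$M{\left(p \right)} = 103$ ($M{\left(p \right)} = 70 + 33 = 103$)
$\left(46537 + g\right) \left(M{\left(83 \right)} + E{\left(135 \right)}\right) = \left(46537 + 10000\right) \left(103 + 2\right) = 56537 \cdot 105 = 5936385$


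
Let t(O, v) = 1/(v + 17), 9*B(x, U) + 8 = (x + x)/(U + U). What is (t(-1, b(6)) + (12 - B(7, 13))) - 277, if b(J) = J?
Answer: -710767/2691 ≈ -264.13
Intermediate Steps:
B(x, U) = -8/9 + x/(9*U) (B(x, U) = -8/9 + ((x + x)/(U + U))/9 = -8/9 + ((2*x)/((2*U)))/9 = -8/9 + ((2*x)*(1/(2*U)))/9 = -8/9 + (x/U)/9 = -8/9 + x/(9*U))
t(O, v) = 1/(17 + v)
(t(-1, b(6)) + (12 - B(7, 13))) - 277 = (1/(17 + 6) + (12 - (7 - 8*13)/(9*13))) - 277 = (1/23 + (12 - (7 - 104)/(9*13))) - 277 = (1/23 + (12 - (-97)/(9*13))) - 277 = (1/23 + (12 - 1*(-97/117))) - 277 = (1/23 + (12 + 97/117)) - 277 = (1/23 + 1501/117) - 277 = 34640/2691 - 277 = -710767/2691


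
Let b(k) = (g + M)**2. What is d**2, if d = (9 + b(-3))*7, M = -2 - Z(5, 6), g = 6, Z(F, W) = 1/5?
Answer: 16826404/625 ≈ 26922.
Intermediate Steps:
Z(F, W) = 1/5 (Z(F, W) = 1*(1/5) = 1/5)
M = -11/5 (M = -2 - 1*1/5 = -2 - 1/5 = -11/5 ≈ -2.2000)
b(k) = 361/25 (b(k) = (6 - 11/5)**2 = (19/5)**2 = 361/25)
d = 4102/25 (d = (9 + 361/25)*7 = (586/25)*7 = 4102/25 ≈ 164.08)
d**2 = (4102/25)**2 = 16826404/625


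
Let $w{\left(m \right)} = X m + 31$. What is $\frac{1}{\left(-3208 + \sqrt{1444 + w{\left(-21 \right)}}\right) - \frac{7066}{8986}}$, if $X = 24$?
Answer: $- \frac{64775926961}{207832507599350} - \frac{20187049 \sqrt{971}}{207832507599350} \approx -0.0003147$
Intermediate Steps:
$w{\left(m \right)} = 31 + 24 m$ ($w{\left(m \right)} = 24 m + 31 = 31 + 24 m$)
$\frac{1}{\left(-3208 + \sqrt{1444 + w{\left(-21 \right)}}\right) - \frac{7066}{8986}} = \frac{1}{\left(-3208 + \sqrt{1444 + \left(31 + 24 \left(-21\right)\right)}\right) - \frac{7066}{8986}} = \frac{1}{\left(-3208 + \sqrt{1444 + \left(31 - 504\right)}\right) - \frac{3533}{4493}} = \frac{1}{\left(-3208 + \sqrt{1444 - 473}\right) - \frac{3533}{4493}} = \frac{1}{\left(-3208 + \sqrt{971}\right) - \frac{3533}{4493}} = \frac{1}{- \frac{14417077}{4493} + \sqrt{971}}$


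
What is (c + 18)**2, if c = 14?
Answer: 1024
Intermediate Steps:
(c + 18)**2 = (14 + 18)**2 = 32**2 = 1024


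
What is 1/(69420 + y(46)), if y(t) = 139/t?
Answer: 46/3193459 ≈ 1.4404e-5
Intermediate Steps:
1/(69420 + y(46)) = 1/(69420 + 139/46) = 1/(3193459/46) = 46/3193459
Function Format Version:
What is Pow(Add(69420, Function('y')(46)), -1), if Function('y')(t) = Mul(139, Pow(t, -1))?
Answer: Rational(46, 3193459) ≈ 1.4404e-5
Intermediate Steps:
Pow(Add(69420, Function('y')(46)), -1) = Pow(Add(69420, Mul(139, Pow(46, -1))), -1) = Pow(Add(69420, Mul(139, Rational(1, 46))), -1) = Pow(Add(69420, Rational(139, 46)), -1) = Pow(Rational(3193459, 46), -1) = Rational(46, 3193459)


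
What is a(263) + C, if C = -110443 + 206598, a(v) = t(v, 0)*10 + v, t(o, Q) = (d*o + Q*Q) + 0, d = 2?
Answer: 101678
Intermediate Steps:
t(o, Q) = Q² + 2*o (t(o, Q) = (2*o + Q*Q) + 0 = (2*o + Q²) + 0 = (Q² + 2*o) + 0 = Q² + 2*o)
a(v) = 21*v (a(v) = (0² + 2*v)*10 + v = (0 + 2*v)*10 + v = (2*v)*10 + v = 20*v + v = 21*v)
C = 96155
a(263) + C = 21*263 + 96155 = 5523 + 96155 = 101678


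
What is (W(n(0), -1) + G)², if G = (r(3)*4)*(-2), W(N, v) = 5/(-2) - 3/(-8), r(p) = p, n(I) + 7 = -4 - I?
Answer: 43681/64 ≈ 682.52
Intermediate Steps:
n(I) = -11 - I (n(I) = -7 + (-4 - I) = -11 - I)
W(N, v) = -17/8 (W(N, v) = 5*(-½) - 3*(-⅛) = -5/2 + 3/8 = -17/8)
G = -24 (G = (3*4)*(-2) = 12*(-2) = -24)
(W(n(0), -1) + G)² = (-17/8 - 24)² = (-209/8)² = 43681/64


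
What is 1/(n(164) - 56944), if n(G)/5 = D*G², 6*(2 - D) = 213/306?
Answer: 153/30051428 ≈ 5.0913e-6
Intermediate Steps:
D = 1153/612 (D = 2 - 71/(2*306) = 2 - ⅙*71/102 = 2 - 71/612 = 1153/612 ≈ 1.8840)
n(G) = 5765*G²/612 (n(G) = 5*(1153*G²/612) = 5765*G²/612)
1/(n(164) - 56944) = 1/((5765/612)*164² - 56944) = 1/((5765/612)*26896 - 56944) = 1/(38763860/153 - 56944) = 1/(30051428/153) = 153/30051428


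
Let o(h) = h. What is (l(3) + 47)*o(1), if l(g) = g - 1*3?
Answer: 47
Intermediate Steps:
l(g) = -3 + g (l(g) = g - 3 = -3 + g)
(l(3) + 47)*o(1) = ((-3 + 3) + 47)*1 = (0 + 47)*1 = 47*1 = 47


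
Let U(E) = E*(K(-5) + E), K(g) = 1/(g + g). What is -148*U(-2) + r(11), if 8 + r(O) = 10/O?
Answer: -34578/55 ≈ -628.69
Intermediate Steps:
K(g) = 1/(2*g)
r(O) = -8 + 10/O
U(E) = E*(-⅒ + E) (U(E) = E*((½)/(-5) + E) = E*((½)*(-⅕) + E) = E*(-⅒ + E))
-148*U(-2) + r(11) = -(-296)*(-⅒ - 2) + (-8 + 10/11) = -(-296)*(-21)/10 + (-8 + 10*(1/11)) = -148*21/5 + (-8 + 10/11) = -3108/5 - 78/11 = -34578/55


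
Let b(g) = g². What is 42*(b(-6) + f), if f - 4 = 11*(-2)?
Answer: 756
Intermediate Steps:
f = -18 (f = 4 + 11*(-2) = 4 - 22 = -18)
42*(b(-6) + f) = 42*((-6)² - 18) = 42*(36 - 18) = 42*18 = 756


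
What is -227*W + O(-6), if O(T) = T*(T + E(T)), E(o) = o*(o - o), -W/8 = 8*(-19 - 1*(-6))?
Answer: -188828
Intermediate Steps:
W = 832 (W = -64*(-19 - 1*(-6)) = -64*(-19 + 6) = -64*(-13) = -8*(-104) = 832)
E(o) = 0 (E(o) = o*0 = 0)
O(T) = T**2 (O(T) = T*(T + 0) = T*T = T**2)
-227*W + O(-6) = -227*832 + (-6)**2 = -188864 + 36 = -188828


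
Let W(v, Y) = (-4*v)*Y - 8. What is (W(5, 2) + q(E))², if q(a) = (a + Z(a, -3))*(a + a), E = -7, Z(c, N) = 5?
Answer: 400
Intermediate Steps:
W(v, Y) = -8 - 4*Y*v (W(v, Y) = -4*Y*v - 8 = -8 - 4*Y*v)
q(a) = 2*a*(5 + a) (q(a) = (a + 5)*(a + a) = (5 + a)*(2*a) = 2*a*(5 + a))
(W(5, 2) + q(E))² = ((-8 - 4*2*5) + 2*(-7)*(5 - 7))² = ((-8 - 40) + 2*(-7)*(-2))² = (-48 + 28)² = (-20)² = 400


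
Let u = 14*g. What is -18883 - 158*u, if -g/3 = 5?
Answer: 14297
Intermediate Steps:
g = -15 (g = -3*5 = -15)
u = -210 (u = 14*(-15) = -210)
-18883 - 158*u = -18883 - 158*(-210) = -18883 - 1*(-33180) = -18883 + 33180 = 14297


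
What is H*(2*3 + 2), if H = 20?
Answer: 160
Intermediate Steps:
H*(2*3 + 2) = 20*(2*3 + 2) = 20*(6 + 2) = 20*8 = 160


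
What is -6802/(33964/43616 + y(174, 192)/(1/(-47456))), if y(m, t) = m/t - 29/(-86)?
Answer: 3189267344/27667586239 ≈ 0.11527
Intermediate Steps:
y(m, t) = 29/86 + m/t (y(m, t) = m/t - 29*(-1/86) = m/t + 29/86 = 29/86 + m/t)
-6802/(33964/43616 + y(174, 192)/(1/(-47456))) = -6802/(33964/43616 + (29/86 + 174/192)/(1/(-47456))) = -6802/(33964*(1/43616) + (29/86 + 174*(1/192))/(-1/47456)) = -6802/(8491/10904 + (29/86 + 29/32)*(-47456)) = -6802/(8491/10904 + (1711/1376)*(-47456)) = -6802/(8491/10904 - 2537413/43) = -6802/(-27667586239/468872) = -6802*(-468872/27667586239) = 3189267344/27667586239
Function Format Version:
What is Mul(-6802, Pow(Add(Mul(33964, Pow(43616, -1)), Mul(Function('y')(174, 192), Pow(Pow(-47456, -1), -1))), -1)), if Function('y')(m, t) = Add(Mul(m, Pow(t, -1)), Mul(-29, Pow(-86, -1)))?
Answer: Rational(3189267344, 27667586239) ≈ 0.11527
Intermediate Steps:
Function('y')(m, t) = Add(Rational(29, 86), Mul(m, Pow(t, -1))) (Function('y')(m, t) = Add(Mul(m, Pow(t, -1)), Mul(-29, Rational(-1, 86))) = Add(Mul(m, Pow(t, -1)), Rational(29, 86)) = Add(Rational(29, 86), Mul(m, Pow(t, -1))))
Mul(-6802, Pow(Add(Mul(33964, Pow(43616, -1)), Mul(Function('y')(174, 192), Pow(Pow(-47456, -1), -1))), -1)) = Mul(-6802, Pow(Add(Mul(33964, Pow(43616, -1)), Mul(Add(Rational(29, 86), Mul(174, Pow(192, -1))), Pow(Pow(-47456, -1), -1))), -1)) = Mul(-6802, Pow(Add(Mul(33964, Rational(1, 43616)), Mul(Add(Rational(29, 86), Mul(174, Rational(1, 192))), Pow(Rational(-1, 47456), -1))), -1)) = Mul(-6802, Pow(Add(Rational(8491, 10904), Mul(Add(Rational(29, 86), Rational(29, 32)), -47456)), -1)) = Mul(-6802, Pow(Add(Rational(8491, 10904), Mul(Rational(1711, 1376), -47456)), -1)) = Mul(-6802, Pow(Add(Rational(8491, 10904), Rational(-2537413, 43)), -1)) = Mul(-6802, Pow(Rational(-27667586239, 468872), -1)) = Mul(-6802, Rational(-468872, 27667586239)) = Rational(3189267344, 27667586239)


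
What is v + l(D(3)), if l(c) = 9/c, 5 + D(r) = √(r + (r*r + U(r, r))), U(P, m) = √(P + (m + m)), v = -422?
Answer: -853/2 - 9*√15/10 ≈ -429.99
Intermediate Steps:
U(P, m) = √(P + 2*m)
D(r) = -5 + √(r + r² + √3*√r) (D(r) = -5 + √(r + (r*r + √(r + 2*r))) = -5 + √(r + (r² + √(3*r))) = -5 + √(r + (r² + √3*√r)) = -5 + √(r + r² + √3*√r))
v + l(D(3)) = -422 + 9/(-5 + √(3 + 3² + √3*√3)) = -422 + 9/(-5 + √(3 + 9 + 3)) = -422 + 9/(-5 + √15)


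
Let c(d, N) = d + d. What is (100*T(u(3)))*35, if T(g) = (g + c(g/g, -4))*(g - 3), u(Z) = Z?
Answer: 0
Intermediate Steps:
c(d, N) = 2*d
T(g) = (-3 + g)*(2 + g) (T(g) = (g + 2*(g/g))*(g - 3) = (g + 2*1)*(-3 + g) = (g + 2)*(-3 + g) = (2 + g)*(-3 + g) = (-3 + g)*(2 + g))
(100*T(u(3)))*35 = (100*(-6 + 3² - 1*3))*35 = (100*(-6 + 9 - 3))*35 = (100*0)*35 = 0*35 = 0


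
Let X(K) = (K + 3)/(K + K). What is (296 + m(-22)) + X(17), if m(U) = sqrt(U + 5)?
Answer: 5042/17 + I*sqrt(17) ≈ 296.59 + 4.1231*I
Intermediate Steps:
m(U) = sqrt(5 + U)
X(K) = (3 + K)/(2*K) (X(K) = (3 + K)/((2*K)) = (3 + K)*(1/(2*K)) = (3 + K)/(2*K))
(296 + m(-22)) + X(17) = (296 + sqrt(5 - 22)) + (1/2)*(3 + 17)/17 = (296 + sqrt(-17)) + (1/2)*(1/17)*20 = (296 + I*sqrt(17)) + 10/17 = 5042/17 + I*sqrt(17)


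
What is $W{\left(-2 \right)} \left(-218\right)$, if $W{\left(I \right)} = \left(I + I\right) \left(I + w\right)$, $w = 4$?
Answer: $1744$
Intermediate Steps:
$W{\left(I \right)} = 2 I \left(4 + I\right)$ ($W{\left(I \right)} = \left(I + I\right) \left(I + 4\right) = 2 I \left(4 + I\right)$)
$W{\left(-2 \right)} \left(-218\right) = 2 \left(-2\right) \left(4 - 2\right) \left(-218\right) = 2 \left(-2\right) 2 \left(-218\right) = \left(-8\right) \left(-218\right) = 1744$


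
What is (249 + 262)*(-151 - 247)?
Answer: -203378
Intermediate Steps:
(249 + 262)*(-151 - 247) = 511*(-398) = -203378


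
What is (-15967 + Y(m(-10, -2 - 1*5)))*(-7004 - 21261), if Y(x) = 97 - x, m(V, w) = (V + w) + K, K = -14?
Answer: 447689335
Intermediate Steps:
m(V, w) = -14 + V + w (m(V, w) = (V + w) - 14 = -14 + V + w)
(-15967 + Y(m(-10, -2 - 1*5)))*(-7004 - 21261) = (-15967 + (97 - (-14 - 10 + (-2 - 1*5))))*(-7004 - 21261) = (-15967 + (97 - (-14 - 10 + (-2 - 5))))*(-28265) = (-15967 + (97 - (-14 - 10 - 7)))*(-28265) = (-15967 + (97 - 1*(-31)))*(-28265) = (-15967 + (97 + 31))*(-28265) = (-15967 + 128)*(-28265) = -15839*(-28265) = 447689335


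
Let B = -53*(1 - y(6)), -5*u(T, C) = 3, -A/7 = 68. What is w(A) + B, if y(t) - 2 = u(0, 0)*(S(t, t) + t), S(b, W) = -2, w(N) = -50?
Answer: -621/5 ≈ -124.20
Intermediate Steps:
A = -476 (A = -7*68 = -476)
u(T, C) = -⅗ (u(T, C) = -⅕*3 = -⅗)
y(t) = 16/5 - 3*t/5 (y(t) = 2 - 3*(-2 + t)/5 = 2 + (6/5 - 3*t/5) = 16/5 - 3*t/5)
B = -371/5 (B = -53*(1 - (16/5 - ⅗*6)) = -53*(1 - (16/5 - 18/5)) = -53*(1 - 1*(-⅖)) = -53*(1 + ⅖) = -53*7/5 = -371/5 ≈ -74.200)
w(A) + B = -50 - 371/5 = -621/5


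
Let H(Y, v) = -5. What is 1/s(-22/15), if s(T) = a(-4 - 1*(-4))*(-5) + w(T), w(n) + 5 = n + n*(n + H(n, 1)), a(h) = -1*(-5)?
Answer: -225/4946 ≈ -0.045491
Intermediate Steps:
a(h) = 5
w(n) = -5 + n + n*(-5 + n) (w(n) = -5 + (n + n*(n - 5)) = -5 + (n + n*(-5 + n)) = -5 + n + n*(-5 + n))
s(T) = -30 + T**2 - 4*T (s(T) = 5*(-5) + (-5 + T**2 - 4*T) = -25 + (-5 + T**2 - 4*T) = -30 + T**2 - 4*T)
1/s(-22/15) = 1/(-30 + (-22/15)**2 - (-88)/15) = 1/(-30 + (-22*1/15)**2 - (-88)/15) = 1/(-30 + (-22/15)**2 - 4*(-22/15)) = 1/(-30 + 484/225 + 88/15) = 1/(-4946/225) = -225/4946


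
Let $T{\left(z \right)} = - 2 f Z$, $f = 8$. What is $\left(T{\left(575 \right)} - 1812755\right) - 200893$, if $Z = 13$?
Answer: $-2013856$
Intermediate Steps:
$T{\left(z \right)} = -208$ ($T{\left(z \right)} = \left(-2\right) 8 \cdot 13 = \left(-16\right) 13 = -208$)
$\left(T{\left(575 \right)} - 1812755\right) - 200893 = \left(-208 - 1812755\right) - 200893 = -1812963 - 200893 = -2013856$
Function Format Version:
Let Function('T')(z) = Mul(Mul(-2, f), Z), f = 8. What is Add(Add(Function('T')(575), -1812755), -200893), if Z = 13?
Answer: -2013856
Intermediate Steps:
Function('T')(z) = -208 (Function('T')(z) = Mul(Mul(-2, 8), 13) = Mul(-16, 13) = -208)
Add(Add(Function('T')(575), -1812755), -200893) = Add(Add(-208, -1812755), -200893) = Add(-1812963, -200893) = -2013856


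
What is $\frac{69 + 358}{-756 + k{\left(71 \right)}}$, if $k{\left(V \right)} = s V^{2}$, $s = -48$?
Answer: $- \frac{427}{242724} \approx -0.0017592$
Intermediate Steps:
$k{\left(V \right)} = - 48 V^{2}$
$\frac{69 + 358}{-756 + k{\left(71 \right)}} = \frac{69 + 358}{-756 - 48 \cdot 71^{2}} = \frac{427}{-756 - 241968} = \frac{427}{-242724} = 427 \left(- \frac{1}{242724}\right) = - \frac{427}{242724}$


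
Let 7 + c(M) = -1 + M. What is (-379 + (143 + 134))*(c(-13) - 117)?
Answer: 14076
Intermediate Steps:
c(M) = -8 + M (c(M) = -7 + (-1 + M) = -8 + M)
(-379 + (143 + 134))*(c(-13) - 117) = (-379 + (143 + 134))*((-8 - 13) - 117) = (-379 + 277)*(-21 - 117) = -102*(-138) = 14076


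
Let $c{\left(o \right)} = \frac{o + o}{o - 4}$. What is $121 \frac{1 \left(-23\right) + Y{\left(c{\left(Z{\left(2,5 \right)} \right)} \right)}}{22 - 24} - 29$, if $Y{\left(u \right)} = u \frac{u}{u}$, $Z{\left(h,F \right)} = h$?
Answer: $\frac{2967}{2} \approx 1483.5$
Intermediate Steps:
$c{\left(o \right)} = \frac{2 o}{-4 + o}$
$Y{\left(u \right)} = u$ ($Y{\left(u \right)} = u 1 = u$)
$121 \frac{1 \left(-23\right) + Y{\left(c{\left(Z{\left(2,5 \right)} \right)} \right)}}{22 - 24} - 29 = 121 \frac{1 \left(-23\right) + 2 \cdot 2 \frac{1}{-4 + 2}}{22 - 24} - 29 = 121 \frac{-23 + 2 \cdot 2 \frac{1}{-2}}{-2} - 29 = 121 \left(-23 + 2 \cdot 2 \left(- \frac{1}{2}\right)\right) \left(- \frac{1}{2}\right) - 29 = 121 \left(-23 - 2\right) \left(- \frac{1}{2}\right) - 29 = 121 \left(\left(-25\right) \left(- \frac{1}{2}\right)\right) - 29 = 121 \cdot \frac{25}{2} - 29 = \frac{3025}{2} - 29 = \frac{2967}{2}$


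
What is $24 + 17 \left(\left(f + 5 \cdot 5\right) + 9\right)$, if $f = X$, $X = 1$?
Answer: $619$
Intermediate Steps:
$f = 1$
$24 + 17 \left(\left(f + 5 \cdot 5\right) + 9\right) = 24 + 17 \left(\left(1 + 5 \cdot 5\right) + 9\right) = 24 + 17 \left(\left(1 + 25\right) + 9\right) = 24 + 17 \left(26 + 9\right) = 24 + 17 \cdot 35 = 24 + 595 = 619$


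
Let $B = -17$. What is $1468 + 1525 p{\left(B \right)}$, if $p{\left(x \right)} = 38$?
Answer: $59418$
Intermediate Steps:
$1468 + 1525 p{\left(B \right)} = 1468 + 1525 \cdot 38 = 1468 + 57950 = 59418$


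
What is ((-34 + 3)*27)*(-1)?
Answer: 837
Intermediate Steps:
((-34 + 3)*27)*(-1) = -31*27*(-1) = -837*(-1) = 837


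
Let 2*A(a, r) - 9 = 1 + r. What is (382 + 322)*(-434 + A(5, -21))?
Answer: -309408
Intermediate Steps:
A(a, r) = 5 + r/2 (A(a, r) = 9/2 + (1 + r)/2 = 9/2 + (½ + r/2) = 5 + r/2)
(382 + 322)*(-434 + A(5, -21)) = (382 + 322)*(-434 + (5 + (½)*(-21))) = 704*(-434 + (5 - 21/2)) = 704*(-434 - 11/2) = 704*(-879/2) = -309408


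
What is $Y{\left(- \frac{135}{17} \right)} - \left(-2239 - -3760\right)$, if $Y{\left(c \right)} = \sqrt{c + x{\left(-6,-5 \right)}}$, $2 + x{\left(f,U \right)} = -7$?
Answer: $-1521 + \frac{12 i \sqrt{34}}{17} \approx -1521.0 + 4.116 i$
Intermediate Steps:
$x{\left(f,U \right)} = -9$ ($x{\left(f,U \right)} = -2 - 7 = -9$)
$Y{\left(c \right)} = \sqrt{-9 + c}$ ($Y{\left(c \right)} = \sqrt{c - 9} = \sqrt{-9 + c}$)
$Y{\left(- \frac{135}{17} \right)} - \left(-2239 - -3760\right) = \sqrt{-9 - \frac{135}{17}} - \left(-2239 - -3760\right) = \sqrt{-9 - \frac{135}{17}} - \left(-2239 + 3760\right) = \sqrt{-9 - \frac{135}{17}} - 1521 = \sqrt{- \frac{288}{17}} - 1521 = \frac{12 i \sqrt{34}}{17} - 1521 = -1521 + \frac{12 i \sqrt{34}}{17}$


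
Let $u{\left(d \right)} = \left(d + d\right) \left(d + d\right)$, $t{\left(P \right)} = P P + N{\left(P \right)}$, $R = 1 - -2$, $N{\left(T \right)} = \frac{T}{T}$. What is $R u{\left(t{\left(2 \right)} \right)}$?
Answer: $300$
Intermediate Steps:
$N{\left(T \right)} = 1$
$R = 3$ ($R = 1 + 2 = 3$)
$t{\left(P \right)} = 1 + P^{2}$ ($t{\left(P \right)} = P P + 1 = P^{2} + 1 = 1 + P^{2}$)
$u{\left(d \right)} = 4 d^{2}$ ($u{\left(d \right)} = 2 d 2 d = 4 d^{2}$)
$R u{\left(t{\left(2 \right)} \right)} = 3 \cdot 4 \left(1 + 2^{2}\right)^{2} = 3 \cdot 4 \left(1 + 4\right)^{2} = 3 \cdot 4 \cdot 5^{2} = 3 \cdot 4 \cdot 25 = 3 \cdot 100 = 300$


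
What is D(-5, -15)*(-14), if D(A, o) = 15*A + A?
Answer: 1120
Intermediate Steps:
D(A, o) = 16*A
D(-5, -15)*(-14) = (16*(-5))*(-14) = -80*(-14) = 1120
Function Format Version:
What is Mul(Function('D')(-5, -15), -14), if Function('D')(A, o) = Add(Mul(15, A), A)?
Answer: 1120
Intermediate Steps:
Function('D')(A, o) = Mul(16, A)
Mul(Function('D')(-5, -15), -14) = Mul(Mul(16, -5), -14) = Mul(-80, -14) = 1120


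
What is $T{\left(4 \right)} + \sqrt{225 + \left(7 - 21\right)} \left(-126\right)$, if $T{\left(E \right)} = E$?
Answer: $4 - 126 \sqrt{211} \approx -1826.3$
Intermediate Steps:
$T{\left(4 \right)} + \sqrt{225 + \left(7 - 21\right)} \left(-126\right) = 4 + \sqrt{225 + \left(7 - 21\right)} \left(-126\right) = 4 + \sqrt{225 - 14} \left(-126\right) = 4 + \sqrt{211} \left(-126\right) = 4 - 126 \sqrt{211}$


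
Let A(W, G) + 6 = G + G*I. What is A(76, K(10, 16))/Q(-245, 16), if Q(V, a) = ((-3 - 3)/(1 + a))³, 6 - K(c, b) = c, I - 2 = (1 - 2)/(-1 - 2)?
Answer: 142477/324 ≈ 439.74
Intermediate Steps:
I = 7/3 (I = 2 + (1 - 2)/(-1 - 2) = 2 - 1/(-3) = 2 - 1*(-⅓) = 2 + ⅓ = 7/3 ≈ 2.3333)
K(c, b) = 6 - c
A(W, G) = -6 + 10*G/3 (A(W, G) = -6 + (G + G*(7/3)) = -6 + (G + 7*G/3) = -6 + 10*G/3)
Q(V, a) = -216/(1 + a)³ (Q(V, a) = (-6/(1 + a))³ = -216/(1 + a)³)
A(76, K(10, 16))/Q(-245, 16) = (-6 + 10*(6 - 1*10)/3)/((-216/(1 + 16)³)) = (-6 + 10*(6 - 10)/3)/((-216/17³)) = (-6 + (10/3)*(-4))/((-216*1/4913)) = (-6 - 40/3)/(-216/4913) = -58/3*(-4913/216) = 142477/324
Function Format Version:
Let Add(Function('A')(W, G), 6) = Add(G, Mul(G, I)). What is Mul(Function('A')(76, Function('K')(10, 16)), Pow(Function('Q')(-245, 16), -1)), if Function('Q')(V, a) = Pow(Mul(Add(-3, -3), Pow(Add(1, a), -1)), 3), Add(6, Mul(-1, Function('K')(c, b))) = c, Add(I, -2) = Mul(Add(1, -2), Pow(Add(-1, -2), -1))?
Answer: Rational(142477, 324) ≈ 439.74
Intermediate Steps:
I = Rational(7, 3) (I = Add(2, Mul(Add(1, -2), Pow(Add(-1, -2), -1))) = Add(2, Mul(-1, Pow(-3, -1))) = Add(2, Mul(-1, Rational(-1, 3))) = Add(2, Rational(1, 3)) = Rational(7, 3) ≈ 2.3333)
Function('K')(c, b) = Add(6, Mul(-1, c))
Function('A')(W, G) = Add(-6, Mul(Rational(10, 3), G)) (Function('A')(W, G) = Add(-6, Add(G, Mul(G, Rational(7, 3)))) = Add(-6, Add(G, Mul(Rational(7, 3), G))) = Add(-6, Mul(Rational(10, 3), G)))
Function('Q')(V, a) = Mul(-216, Pow(Add(1, a), -3)) (Function('Q')(V, a) = Pow(Mul(-6, Pow(Add(1, a), -1)), 3) = Mul(-216, Pow(Add(1, a), -3)))
Mul(Function('A')(76, Function('K')(10, 16)), Pow(Function('Q')(-245, 16), -1)) = Mul(Add(-6, Mul(Rational(10, 3), Add(6, Mul(-1, 10)))), Pow(Mul(-216, Pow(Add(1, 16), -3)), -1)) = Mul(Add(-6, Mul(Rational(10, 3), Add(6, -10))), Pow(Mul(-216, Pow(17, -3)), -1)) = Mul(Add(-6, Mul(Rational(10, 3), -4)), Pow(Mul(-216, Rational(1, 4913)), -1)) = Mul(Add(-6, Rational(-40, 3)), Pow(Rational(-216, 4913), -1)) = Mul(Rational(-58, 3), Rational(-4913, 216)) = Rational(142477, 324)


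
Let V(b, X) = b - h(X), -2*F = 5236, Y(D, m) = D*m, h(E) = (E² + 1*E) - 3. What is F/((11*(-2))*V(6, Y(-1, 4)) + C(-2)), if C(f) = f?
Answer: -1309/32 ≈ -40.906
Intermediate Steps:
h(E) = -3 + E + E² (h(E) = (E² + E) - 3 = (E + E²) - 3 = -3 + E + E²)
F = -2618 (F = -½*5236 = -2618)
V(b, X) = 3 + b - X - X² (V(b, X) = b - (-3 + X + X²) = b + (3 - X - X²) = 3 + b - X - X²)
F/((11*(-2))*V(6, Y(-1, 4)) + C(-2)) = -2618/((11*(-2))*(3 + 6 - (-1)*4 - (-1*4)²) - 2) = -2618/(-22*(3 + 6 - 1*(-4) - 1*(-4)²) - 2) = -2618/(-22*(3 + 6 + 4 - 1*16) - 2) = -2618/(-22*(3 + 6 + 4 - 16) - 2) = -2618/(-22*(-3) - 2) = -2618/(66 - 2) = -2618/64 = -2618*1/64 = -1309/32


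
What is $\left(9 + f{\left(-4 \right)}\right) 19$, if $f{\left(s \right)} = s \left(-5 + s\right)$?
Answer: $855$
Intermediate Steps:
$\left(9 + f{\left(-4 \right)}\right) 19 = \left(9 - 4 \left(-5 - 4\right)\right) 19 = \left(9 - -36\right) 19 = \left(9 + 36\right) 19 = 45 \cdot 19 = 855$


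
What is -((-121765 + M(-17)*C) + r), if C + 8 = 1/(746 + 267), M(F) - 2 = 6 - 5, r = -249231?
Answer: 375843257/1013 ≈ 3.7102e+5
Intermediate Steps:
M(F) = 3 (M(F) = 2 + (6 - 5) = 2 + 1 = 3)
C = -8103/1013 (C = -8 + 1/(746 + 267) = -8 + 1/1013 = -8103/1013 ≈ -7.9990)
-((-121765 + M(-17)*C) + r) = -((-121765 + 3*(-8103/1013)) - 249231) = -((-121765 - 24309/1013) - 249231) = -(-123372254/1013 - 249231) = -1*(-375843257/1013) = 375843257/1013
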